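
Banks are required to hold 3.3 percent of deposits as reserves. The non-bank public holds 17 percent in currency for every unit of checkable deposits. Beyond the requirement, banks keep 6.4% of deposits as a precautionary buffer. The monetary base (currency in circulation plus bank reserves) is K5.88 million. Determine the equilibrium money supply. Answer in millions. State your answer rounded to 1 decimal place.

The money multiplier is m = (1 + c) / (rr + e + c) = (1 + 0.17) / (0.033 + 0.064 + 0.17) ≈ 4.3820.
So M = m × MB = 4.3820 × 5.88 ≈ 25.7662 million.

K25.8 million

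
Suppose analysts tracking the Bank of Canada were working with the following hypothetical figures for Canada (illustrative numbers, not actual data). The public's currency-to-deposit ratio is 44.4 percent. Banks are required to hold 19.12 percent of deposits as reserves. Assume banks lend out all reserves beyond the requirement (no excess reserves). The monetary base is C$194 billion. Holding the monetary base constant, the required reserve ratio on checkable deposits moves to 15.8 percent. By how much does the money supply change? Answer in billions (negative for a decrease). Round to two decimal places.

C$24.32 billion

Initially m₁ = (1 + 0.444) / (0.1912 + 0.444) ≈ 2.273300, so M₁ = 2.273300 × 194 = 441.0202 billion.
After the change m₂ = (1 + 0.444) / (0.158 + 0.444) ≈ 2.398671, so M₂ = 2.398671 × 194 ≈ 465.3422 billion.
ΔM = M₂ − M₁ = 465.3422 − 441.0202 = 24.322 billion.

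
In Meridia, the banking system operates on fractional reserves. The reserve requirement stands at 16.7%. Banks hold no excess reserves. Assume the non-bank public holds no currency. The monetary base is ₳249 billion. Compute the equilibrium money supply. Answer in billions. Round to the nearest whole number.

₳1491 billion

With no currency drain or excess reserves, the money multiplier is m = 1/rr = 1/0.167 ≈ 5.9880.
Money supply M = m × MB = 5.9880 × 249 = 1491.012 billion.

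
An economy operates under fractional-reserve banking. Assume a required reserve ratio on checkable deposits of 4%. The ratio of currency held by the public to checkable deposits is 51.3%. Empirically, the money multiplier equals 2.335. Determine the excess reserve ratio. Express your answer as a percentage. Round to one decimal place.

Using m = 2.335. Since m = (1 + c)/(c + rr + e), the denominator satisfies c + rr + e = (1 + c)/m = (1 + 0.513) / 2.335 ≈ 0.647966.
With c = 0.513 and rr = 0.04, the excess reserve ratio is 0.647966 − 0.513 − 0.04 = 0.094966.

9.5%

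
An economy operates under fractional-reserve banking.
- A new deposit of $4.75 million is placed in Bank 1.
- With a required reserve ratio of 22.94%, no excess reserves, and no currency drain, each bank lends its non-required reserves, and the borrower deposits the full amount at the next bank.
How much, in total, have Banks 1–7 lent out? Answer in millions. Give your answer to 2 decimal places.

Bank i lends (1 − rr)^i of the original deposit: Bank 1 lends 4.75·0.7706 ≈ 3.6603, Bank 2 lends 4.75·0.7706² ≈ 2.8207, and so on.
Summing a geometric series: total = 4.75·[0.7706·(1 − 0.7706^7) / (1 − 0.7706)] ≈ 13.3815 million.

$13.38 million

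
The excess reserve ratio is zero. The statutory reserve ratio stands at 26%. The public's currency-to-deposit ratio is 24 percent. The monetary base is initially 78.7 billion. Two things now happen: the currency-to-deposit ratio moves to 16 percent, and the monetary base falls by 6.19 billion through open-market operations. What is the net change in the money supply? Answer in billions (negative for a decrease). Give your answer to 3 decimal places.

5.090 billion

Before: m₁ = (1 + 0.24) / (0.26 + 0.24) = 2.48, MB₁ = 78.7, so M₁ = 2.48 × 78.7 = 195.176 billion.
After: m₂ = (1 + 0.16) / (0.26 + 0.16) ≈ 2.761905, MB₂ = 78.7 − 6.19 = 72.51, so M₂ = 2.761905 × 72.51 ≈ 200.2657 billion.
ΔM = M₂ − M₁ = 200.2657 − 195.176 = 5.0897 billion.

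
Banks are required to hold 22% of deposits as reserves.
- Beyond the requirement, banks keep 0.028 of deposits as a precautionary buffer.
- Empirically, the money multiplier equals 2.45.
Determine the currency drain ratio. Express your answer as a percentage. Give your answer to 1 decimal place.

27.1%

Using m = 2.45. From m = (1 + c)/(c + rr + e), rearranging gives 1 + c = m·(c + rr + e), so c·(1 − m) = m·(rr + e) − 1.
Hence c = [m·(rr + e) − 1]/(1 − m) = [2.45 × (0.22 + 0.028) − 1] / (1 − 2.45) ≈ 0.270621.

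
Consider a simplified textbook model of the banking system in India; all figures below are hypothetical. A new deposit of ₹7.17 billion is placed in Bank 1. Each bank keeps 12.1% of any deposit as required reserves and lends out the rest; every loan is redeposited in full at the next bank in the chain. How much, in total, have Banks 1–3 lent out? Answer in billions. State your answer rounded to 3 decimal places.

Bank i lends (1 − rr)^i of the original deposit: Bank 1 lends 7.17·0.8790 ≈ 6.3024, Bank 2 lends 7.17·0.8790² ≈ 5.5398, and so on.
Summing a geometric series: total = 7.17·[0.8790·(1 − 0.8790^3) / (1 − 0.8790)] ≈ 16.7118 billion.

₹16.712 billion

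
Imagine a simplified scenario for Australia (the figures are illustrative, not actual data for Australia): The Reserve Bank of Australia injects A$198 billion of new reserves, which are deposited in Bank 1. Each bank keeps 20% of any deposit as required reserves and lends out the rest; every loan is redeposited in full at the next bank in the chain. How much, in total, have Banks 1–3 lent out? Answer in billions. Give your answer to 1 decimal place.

A$386.5 billion

Bank i lends (1 − rr)^i of the original deposit: Bank 1 lends 198·0.8000 = 158.4000, Bank 2 lends 198·0.8000² = 126.7200, and so on.
Summing a geometric series: total = 198·[0.8000·(1 − 0.8000^3) / (1 − 0.8000)] = 386.4960 billion.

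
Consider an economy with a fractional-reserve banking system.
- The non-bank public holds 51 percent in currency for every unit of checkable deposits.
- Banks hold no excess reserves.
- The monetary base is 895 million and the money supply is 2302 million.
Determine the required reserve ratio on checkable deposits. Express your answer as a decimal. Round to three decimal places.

0.077

Using m = M/MB = 2302/895 ≈ 2.572067. Since m = (1 + c)/(c + rr + e), the denominator satisfies c + rr + e = (1 + c)/m = (1 + 0.51) / 2.572067 ≈ 0.587076.
With c = 0.51 and e = 0, the required reserve ratio on checkable deposits is 0.587076 − 0.51 − 0 = 0.077076.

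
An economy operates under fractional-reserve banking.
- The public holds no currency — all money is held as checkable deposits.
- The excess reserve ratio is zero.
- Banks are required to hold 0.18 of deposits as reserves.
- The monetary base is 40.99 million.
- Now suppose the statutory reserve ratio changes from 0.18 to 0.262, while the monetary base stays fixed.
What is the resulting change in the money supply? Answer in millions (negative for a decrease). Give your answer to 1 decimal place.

-71.3 million

Initially m₁ = 1 / (0.18) ≈ 5.5556, so M₁ = 5.5556 × 40.99 ≈ 227.724 million.
After the change m₂ = 1 / (0.262) ≈ 3.8168, so M₂ = 3.8168 × 40.99 ≈ 156.4506 million.
ΔM = M₂ − M₁ = 156.4506 − 227.724 = -71.2734 million.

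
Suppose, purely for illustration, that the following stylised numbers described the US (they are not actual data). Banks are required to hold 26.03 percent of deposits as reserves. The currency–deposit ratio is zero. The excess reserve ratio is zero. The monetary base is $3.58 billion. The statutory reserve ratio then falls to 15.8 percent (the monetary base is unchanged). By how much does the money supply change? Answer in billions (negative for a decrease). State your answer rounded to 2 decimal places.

$8.90 billion

Initially m₁ = 1 / (0.2603) ≈ 3.8417, so M₁ = 3.8417 × 3.58 ≈ 13.7533 billion.
After the change m₂ = 1 / (0.158) ≈ 6.3291, so M₂ = 6.3291 × 3.58 ≈ 22.6582 billion.
ΔM = M₂ − M₁ = 22.6582 − 13.7533 = 8.9049 billion.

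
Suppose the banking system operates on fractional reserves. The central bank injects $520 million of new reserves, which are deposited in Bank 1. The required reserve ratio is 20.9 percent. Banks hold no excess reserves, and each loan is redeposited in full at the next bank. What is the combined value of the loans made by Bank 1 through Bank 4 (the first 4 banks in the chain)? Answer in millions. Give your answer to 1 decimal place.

Bank i lends (1 − rr)^i of the original deposit: Bank 1 lends 520·0.7910 = 411.3200, Bank 2 lends 520·0.7910² ≈ 325.3541, and so on.
Summing a geometric series: total = 520·[0.7910·(1 − 0.7910^4) / (1 − 0.7910)] ≈ 1197.5971 million.

$1197.6 million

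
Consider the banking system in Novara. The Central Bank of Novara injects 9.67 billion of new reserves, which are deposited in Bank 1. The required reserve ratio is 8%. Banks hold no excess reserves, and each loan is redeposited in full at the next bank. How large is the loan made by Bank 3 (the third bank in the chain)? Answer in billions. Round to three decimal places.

Each bank lends a fraction (1 − rr) = 0.9200 of the deposit it receives, so Bank 3 receives 9.67·0.9200^2 and lends 9.67·0.9200^3 ≈ 7.5299 billion.

7.530 billion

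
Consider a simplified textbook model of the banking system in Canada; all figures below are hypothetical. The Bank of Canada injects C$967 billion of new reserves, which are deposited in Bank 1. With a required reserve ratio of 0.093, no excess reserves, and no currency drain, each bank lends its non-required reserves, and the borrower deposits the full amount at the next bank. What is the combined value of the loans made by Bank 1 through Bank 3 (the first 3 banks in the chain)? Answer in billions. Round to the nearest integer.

C$2394 billion

Bank i lends (1 − rr)^i of the original deposit: Bank 1 lends 967·0.9070 = 877.0690, Bank 2 lends 967·0.9070² ≈ 795.5016, and so on.
Summing a geometric series: total = 967·[0.9070·(1 − 0.9070^3) / (1 − 0.9070)] ≈ 2394.0905 billion.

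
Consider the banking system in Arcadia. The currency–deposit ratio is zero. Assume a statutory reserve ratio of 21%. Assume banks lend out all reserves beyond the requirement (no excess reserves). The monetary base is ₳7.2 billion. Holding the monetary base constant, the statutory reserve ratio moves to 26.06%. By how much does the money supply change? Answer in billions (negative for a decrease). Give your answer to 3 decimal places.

-6.657 billion

Initially m₁ = 1 / (0.21) ≈ 4.76190, so M₁ = 4.76190 × 7.2 ≈ 34.2857 billion.
After the change m₂ = 1 / (0.2606) ≈ 3.83730, so M₂ = 3.83730 × 7.2 ≈ 27.6286 billion.
ΔM = M₂ − M₁ = 27.6286 − 34.2857 = -6.6571 billion.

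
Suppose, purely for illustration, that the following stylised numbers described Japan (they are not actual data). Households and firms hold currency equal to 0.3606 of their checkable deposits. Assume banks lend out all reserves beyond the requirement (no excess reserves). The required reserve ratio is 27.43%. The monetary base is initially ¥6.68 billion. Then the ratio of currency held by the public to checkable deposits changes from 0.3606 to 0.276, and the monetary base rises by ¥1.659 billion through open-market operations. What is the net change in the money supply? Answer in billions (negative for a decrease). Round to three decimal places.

Before: m₁ = (1 + 0.3606) / (0.2743 + 0.3606) ≈ 2.14301, MB₁ = 6.68, so M₁ = 2.14301 × 6.68 ≈ 14.3153 billion.
After: m₂ = (1 + 0.276) / (0.2743 + 0.276) ≈ 2.31874, MB₂ = 6.68 + 1.659 = 8.339, so M₂ = 2.31874 × 8.339 ≈ 19.336 billion.
ΔM = M₂ − M₁ = 19.336 − 14.3153 = 5.0207 billion.

¥5.021 billion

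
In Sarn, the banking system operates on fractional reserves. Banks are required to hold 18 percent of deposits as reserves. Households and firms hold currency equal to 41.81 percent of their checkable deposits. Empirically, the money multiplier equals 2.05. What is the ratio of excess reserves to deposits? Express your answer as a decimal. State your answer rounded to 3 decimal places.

0.094

Using m = 2.05. Since m = (1 + c)/(c + rr + e), the denominator satisfies c + rr + e = (1 + c)/m = (1 + 0.4181) / 2.05 ≈ 0.691756.
With c = 0.4181 and rr = 0.18, the ratio of excess reserves to deposits is 0.691756 − 0.4181 − 0.18 = 0.093656.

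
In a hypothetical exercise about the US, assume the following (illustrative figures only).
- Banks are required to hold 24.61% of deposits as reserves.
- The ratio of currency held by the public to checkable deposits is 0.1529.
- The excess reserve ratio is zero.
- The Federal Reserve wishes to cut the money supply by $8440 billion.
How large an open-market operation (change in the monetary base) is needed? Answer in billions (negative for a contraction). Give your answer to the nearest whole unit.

-2921 billion

The money multiplier is m = (1 + c) / (rr + c) = (1 + 0.1529) / (0.2461 + 0.1529) ≈ 2.88947.
ΔMB = ΔM / m = (−8440) / 2.88947 ≈ -2920.9509 billion.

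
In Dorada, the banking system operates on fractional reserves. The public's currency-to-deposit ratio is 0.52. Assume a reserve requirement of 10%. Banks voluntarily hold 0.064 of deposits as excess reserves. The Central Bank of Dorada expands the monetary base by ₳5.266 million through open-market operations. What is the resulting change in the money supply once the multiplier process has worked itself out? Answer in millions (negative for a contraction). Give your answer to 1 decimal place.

₳11.7 million

The money multiplier is m = (1 + c) / (rr + e + c) = (1 + 0.52) / (0.1 + 0.064 + 0.52) ≈ 2.2222.
The purchase adds 5.266 million of base, so ΔM = m × ΔMB = 2.2222 × (+5.266) ≈ 11.7021 million.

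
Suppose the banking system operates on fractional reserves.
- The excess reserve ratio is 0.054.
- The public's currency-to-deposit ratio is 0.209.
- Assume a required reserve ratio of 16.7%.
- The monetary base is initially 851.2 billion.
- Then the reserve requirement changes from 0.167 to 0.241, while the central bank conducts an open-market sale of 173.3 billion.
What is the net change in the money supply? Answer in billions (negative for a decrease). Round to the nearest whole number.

-767 billion

Before: m₁ = (1 + 0.209) / (0.167 + 0.054 + 0.209) ≈ 2.8116, MB₁ = 851.2, so M₁ = 2.8116 × 851.2 ≈ 2393.2339 billion.
After: m₂ = (1 + 0.209) / (0.241 + 0.054 + 0.209) ≈ 2.3988, MB₂ = 851.2 − 173.3 = 677.9, so M₂ = 2.3988 × 677.9 ≈ 1626.1465 billion.
ΔM = M₂ − M₁ = 1626.1465 − 2393.2339 = -767.0874 billion.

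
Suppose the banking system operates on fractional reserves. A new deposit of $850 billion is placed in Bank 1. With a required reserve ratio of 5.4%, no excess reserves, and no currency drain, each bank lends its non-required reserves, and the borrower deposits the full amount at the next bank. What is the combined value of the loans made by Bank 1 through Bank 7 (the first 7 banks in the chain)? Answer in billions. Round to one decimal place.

$4794.6 billion

Bank i lends (1 − rr)^i of the original deposit: Bank 1 lends 850·0.9460 = 804.1000, Bank 2 lends 850·0.9460² = 760.6786, and so on.
Summing a geometric series: total = 850·[0.9460·(1 − 0.9460^7) / (1 − 0.9460)] ≈ 4794.6265 billion.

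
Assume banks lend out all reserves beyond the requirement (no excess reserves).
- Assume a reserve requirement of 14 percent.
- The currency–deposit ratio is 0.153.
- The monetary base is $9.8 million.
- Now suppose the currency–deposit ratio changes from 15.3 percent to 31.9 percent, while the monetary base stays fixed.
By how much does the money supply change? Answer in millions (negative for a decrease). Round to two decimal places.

-10.40 million

Initially m₁ = (1 + 0.153) / (0.14 + 0.153) ≈ 3.9352, so M₁ = 3.9352 × 9.8 ≈ 38.565 million.
After the change m₂ = (1 + 0.319) / (0.14 + 0.319) ≈ 2.8736, so M₂ = 2.8736 × 9.8 ≈ 28.1613 million.
ΔM = M₂ − M₁ = 28.1613 − 38.565 = -10.4037 million.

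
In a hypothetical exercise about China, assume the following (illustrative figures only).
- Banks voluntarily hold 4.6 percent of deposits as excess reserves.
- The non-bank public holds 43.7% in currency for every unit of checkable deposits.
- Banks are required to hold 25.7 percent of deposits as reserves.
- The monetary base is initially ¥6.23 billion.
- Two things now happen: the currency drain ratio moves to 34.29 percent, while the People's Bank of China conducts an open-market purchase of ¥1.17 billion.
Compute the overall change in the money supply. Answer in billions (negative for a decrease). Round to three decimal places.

Before: m₁ = (1 + 0.437) / (0.257 + 0.046 + 0.437) ≈ 1.94189, MB₁ = 6.23, so M₁ = 1.94189 × 6.23 ≈ 12.098 billion.
After: m₂ = (1 + 0.3429) / (0.257 + 0.046 + 0.3429) ≈ 2.07911, MB₂ = 6.23 + 1.17 = 7.4, so M₂ = 2.07911 × 7.4 ≈ 15.3854 billion.
ΔM = M₂ − M₁ = 15.3854 − 12.098 = 3.2874 billion.

¥3.287 billion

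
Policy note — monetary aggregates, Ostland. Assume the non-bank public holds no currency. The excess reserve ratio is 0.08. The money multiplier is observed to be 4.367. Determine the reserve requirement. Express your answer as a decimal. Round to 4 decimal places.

0.1490

Using m = 4.367. Since m = (1 + c)/(c + rr + e), the denominator satisfies c + rr + e = (1 + c)/m = (1 + 0) / 4.367 ≈ 0.228990.
With c = 0 and e = 0.08, the reserve requirement is 0.228990 − 0 − 0.08 = 0.14899.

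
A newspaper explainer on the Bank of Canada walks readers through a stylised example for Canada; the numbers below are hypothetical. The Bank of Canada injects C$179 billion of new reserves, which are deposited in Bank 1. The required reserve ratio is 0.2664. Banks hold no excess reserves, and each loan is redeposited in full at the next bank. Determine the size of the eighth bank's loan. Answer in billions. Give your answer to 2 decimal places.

C$15.02 billion

Each bank lends a fraction (1 − rr) = 0.7336 of the deposit it receives, so Bank 8 receives 179·0.7336^7 and lends 179·0.7336^8 ≈ 15.0151 billion.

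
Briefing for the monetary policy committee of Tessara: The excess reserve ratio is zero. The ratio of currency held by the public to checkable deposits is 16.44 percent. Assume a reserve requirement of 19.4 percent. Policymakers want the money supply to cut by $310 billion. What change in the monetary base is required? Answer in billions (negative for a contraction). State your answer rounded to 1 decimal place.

-95.4 billion

The money multiplier is m = (1 + c) / (rr + c) = (1 + 0.1644) / (0.194 + 0.1644) ≈ 3.24888.
ΔMB = ΔM / m = (−310) / 3.24888 ≈ -95.4175 billion.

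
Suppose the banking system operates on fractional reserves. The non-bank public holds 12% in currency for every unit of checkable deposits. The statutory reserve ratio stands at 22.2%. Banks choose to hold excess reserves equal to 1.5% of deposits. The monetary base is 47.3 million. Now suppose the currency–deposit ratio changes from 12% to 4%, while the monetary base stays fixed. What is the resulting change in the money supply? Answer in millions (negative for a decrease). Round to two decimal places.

Initially m₁ = (1 + 0.12) / (0.222 + 0.015 + 0.12) ≈ 3.13725, so M₁ = 3.13725 × 47.3 ≈ 148.3919 million.
After the change m₂ = (1 + 0.04) / (0.222 + 0.015 + 0.04) ≈ 3.75451, so M₂ = 3.75451 × 47.3 ≈ 177.5883 million.
ΔM = M₂ − M₁ = 177.5883 − 148.3919 = 29.1964 million.

29.20 million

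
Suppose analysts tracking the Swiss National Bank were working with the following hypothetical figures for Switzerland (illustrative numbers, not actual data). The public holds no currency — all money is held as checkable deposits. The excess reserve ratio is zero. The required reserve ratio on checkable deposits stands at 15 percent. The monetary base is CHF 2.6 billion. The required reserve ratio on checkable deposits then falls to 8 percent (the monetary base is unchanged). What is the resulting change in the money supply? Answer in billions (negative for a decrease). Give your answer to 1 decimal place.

CHF 15.2 billion

Initially m₁ = 1 / (0.15) ≈ 6.6667, so M₁ = 6.6667 × 2.6 ≈ 17.3334 billion.
After the change m₂ = 1 / (0.08) = 12.5, so M₂ = 12.5 × 2.6 = 32.5 billion.
ΔM = M₂ − M₁ = 32.5 − 17.3334 = 15.1666 billion.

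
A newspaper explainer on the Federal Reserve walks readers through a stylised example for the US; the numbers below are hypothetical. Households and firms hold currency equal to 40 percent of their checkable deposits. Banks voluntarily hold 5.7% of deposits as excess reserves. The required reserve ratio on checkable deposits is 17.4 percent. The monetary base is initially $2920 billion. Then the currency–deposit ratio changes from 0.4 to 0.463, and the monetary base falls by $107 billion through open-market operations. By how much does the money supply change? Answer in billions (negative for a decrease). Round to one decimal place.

Before: m₁ = (1 + 0.4) / (0.174 + 0.057 + 0.4) ≈ 2.218700, MB₁ = 2920, so M₁ = 2.218700 × 2920 = 6478.604 billion.
After: m₂ = (1 + 0.463) / (0.174 + 0.057 + 0.463) ≈ 2.108069, MB₂ = 2920 − 107 = 2813, so M₂ = 2.108069 × 2813 ≈ 5929.9981 billion.
ΔM = M₂ − M₁ = 5929.9981 − 6478.604 = -548.6059 billion.

-548.6 billion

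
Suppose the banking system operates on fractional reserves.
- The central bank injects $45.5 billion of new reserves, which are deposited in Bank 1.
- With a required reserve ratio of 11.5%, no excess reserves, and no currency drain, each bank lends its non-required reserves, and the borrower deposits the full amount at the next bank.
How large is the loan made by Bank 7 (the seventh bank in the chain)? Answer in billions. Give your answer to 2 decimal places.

$19.35 billion

Each bank lends a fraction (1 − rr) = 0.8850 of the deposit it receives, so Bank 7 receives 45.5·0.8850^6 and lends 45.5·0.8850^7 ≈ 19.3470 billion.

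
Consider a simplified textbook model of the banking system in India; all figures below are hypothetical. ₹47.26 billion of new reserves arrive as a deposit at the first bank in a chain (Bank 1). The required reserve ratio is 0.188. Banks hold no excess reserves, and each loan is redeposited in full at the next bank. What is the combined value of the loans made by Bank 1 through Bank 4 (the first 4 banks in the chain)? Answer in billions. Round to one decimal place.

₹115.4 billion

Bank i lends (1 − rr)^i of the original deposit: Bank 1 lends 47.26·0.8120 ≈ 38.3751, Bank 2 lends 47.26·0.8120² ≈ 31.1606, and so on.
Summing a geometric series: total = 47.26·[0.8120·(1 − 0.8120^4) / (1 − 0.8120)] ≈ 115.3837 billion.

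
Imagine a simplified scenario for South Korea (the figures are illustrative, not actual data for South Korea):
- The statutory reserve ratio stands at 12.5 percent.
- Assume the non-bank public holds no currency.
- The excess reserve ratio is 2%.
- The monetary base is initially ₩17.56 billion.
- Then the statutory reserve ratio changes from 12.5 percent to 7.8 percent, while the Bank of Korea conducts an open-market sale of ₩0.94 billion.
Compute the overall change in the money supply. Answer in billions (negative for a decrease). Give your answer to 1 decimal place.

₩48.5 billion

Before: m₁ = 1 / (0.125 + 0.02) ≈ 6.8966, MB₁ = 17.56, so M₁ = 6.8966 × 17.56 ≈ 121.1043 billion.
After: m₂ = 1 / (0.078 + 0.02) ≈ 10.2041, MB₂ = 17.56 − 0.94 = 16.62, so M₂ = 10.2041 × 16.62 ≈ 169.5921 billion.
ΔM = M₂ − M₁ = 169.5921 − 121.1043 = 48.4878 billion.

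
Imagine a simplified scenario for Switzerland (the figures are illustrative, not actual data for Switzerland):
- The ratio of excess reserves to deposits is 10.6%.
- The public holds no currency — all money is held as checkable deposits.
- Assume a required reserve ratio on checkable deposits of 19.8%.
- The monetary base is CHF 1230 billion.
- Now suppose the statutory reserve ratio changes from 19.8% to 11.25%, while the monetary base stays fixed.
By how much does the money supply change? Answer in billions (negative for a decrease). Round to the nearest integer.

CHF 1583 billion

Initially m₁ = 1 / (0.198 + 0.106) ≈ 3.28947, so M₁ = 3.28947 × 1230 = 4046.0481 billion.
After the change m₂ = 1 / (0.1125 + 0.106) ≈ 4.57666, so M₂ = 4.57666 × 1230 = 5629.2918 billion.
ΔM = M₂ − M₁ = 5629.2918 − 4046.0481 = 1583.2437 billion.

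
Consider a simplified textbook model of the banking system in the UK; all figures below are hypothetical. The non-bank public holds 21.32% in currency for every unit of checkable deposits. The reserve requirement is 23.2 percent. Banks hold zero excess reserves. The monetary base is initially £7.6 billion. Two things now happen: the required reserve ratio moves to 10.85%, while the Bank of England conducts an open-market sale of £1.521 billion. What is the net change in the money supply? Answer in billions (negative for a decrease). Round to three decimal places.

Before: m₁ = (1 + 0.2132) / (0.232 + 0.2132) ≈ 2.72507, MB₁ = 7.6, so M₁ = 2.72507 × 7.6 ≈ 20.7105 billion.
After: m₂ = (1 + 0.2132) / (0.1085 + 0.2132) ≈ 3.77122, MB₂ = 7.6 − 1.521 = 6.079, so M₂ = 3.77122 × 6.079 ≈ 22.9252 billion.
ΔM = M₂ − M₁ = 22.9252 − 20.7105 = 2.2147 billion.

£2.215 billion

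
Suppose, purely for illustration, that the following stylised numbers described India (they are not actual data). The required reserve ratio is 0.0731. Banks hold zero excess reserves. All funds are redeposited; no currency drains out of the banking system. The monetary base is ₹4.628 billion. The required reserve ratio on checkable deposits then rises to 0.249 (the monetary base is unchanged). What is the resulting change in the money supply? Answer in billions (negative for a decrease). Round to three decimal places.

-44.724 billion

Initially m₁ = 1 / (0.0731) ≈ 13.67989, so M₁ = 13.67989 × 4.628 ≈ 63.3105 billion.
After the change m₂ = 1 / (0.249) ≈ 4.01606, so M₂ = 4.01606 × 4.628 ≈ 18.5863 billion.
ΔM = M₂ − M₁ = 18.5863 − 63.3105 = -44.7242 billion.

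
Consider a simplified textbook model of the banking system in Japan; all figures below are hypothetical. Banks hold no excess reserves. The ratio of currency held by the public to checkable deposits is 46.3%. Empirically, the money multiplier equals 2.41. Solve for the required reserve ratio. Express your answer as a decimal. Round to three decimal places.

Using m = 2.41. Since m = (1 + c)/(c + rr + e), the denominator satisfies c + rr + e = (1 + c)/m = (1 + 0.463) / 2.41 ≈ 0.607054.
With c = 0.463 and e = 0, the required reserve ratio is 0.607054 − 0.463 − 0 = 0.144054.

0.144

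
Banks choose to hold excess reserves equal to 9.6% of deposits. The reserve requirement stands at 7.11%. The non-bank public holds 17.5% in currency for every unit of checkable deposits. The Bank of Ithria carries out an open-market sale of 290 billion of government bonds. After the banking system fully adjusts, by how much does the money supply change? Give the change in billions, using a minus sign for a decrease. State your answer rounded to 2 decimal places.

The money multiplier is m = (1 + c) / (rr + e + c) = (1 + 0.175) / (0.0711 + 0.096 + 0.175) ≈ 3.434668.
The sale removes 290 billion of base, so ΔM = m × ΔMB = 3.434668 × (−290) ≈ -996.0537 billion.

-996.05 billion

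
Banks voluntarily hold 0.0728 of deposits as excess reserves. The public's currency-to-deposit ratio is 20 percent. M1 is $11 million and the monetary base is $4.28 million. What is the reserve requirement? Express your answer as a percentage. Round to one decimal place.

19.4%

Using m = M/MB = 11/4.28 ≈ 2.570093. Since m = (1 + c)/(c + rr + e), the denominator satisfies c + rr + e = (1 + c)/m = (1 + 0.2) / 2.570093 ≈ 0.466909.
With c = 0.2 and e = 0.0728, the reserve requirement is 0.466909 − 0.2 − 0.0728 = 0.194109.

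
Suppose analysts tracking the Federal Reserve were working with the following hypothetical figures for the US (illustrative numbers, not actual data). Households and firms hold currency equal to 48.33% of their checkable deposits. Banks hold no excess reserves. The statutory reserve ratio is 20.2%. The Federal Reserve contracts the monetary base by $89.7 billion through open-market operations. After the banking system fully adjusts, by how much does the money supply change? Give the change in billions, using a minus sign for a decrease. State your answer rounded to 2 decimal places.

-194.15 billion

The money multiplier is m = (1 + c) / (rr + c) = (1 + 0.4833) / (0.202 + 0.4833) ≈ 2.16445.
The sale removes 89.7 billion of base, so ΔM = m × ΔMB = 2.16445 × (−89.7) ≈ -194.1512 billion.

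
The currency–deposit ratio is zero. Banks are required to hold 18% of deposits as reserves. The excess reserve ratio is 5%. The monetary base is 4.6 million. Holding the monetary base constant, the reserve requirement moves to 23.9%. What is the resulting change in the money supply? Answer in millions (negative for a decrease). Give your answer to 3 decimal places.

Initially m₁ = 1 / (0.18 + 0.05) ≈ 4.34783, so M₁ = 4.34783 × 4.6 ≈ 20 million.
After the change m₂ = 1 / (0.239 + 0.05) ≈ 3.46021, so M₂ = 3.46021 × 4.6 ≈ 15.917 million.
ΔM = M₂ − M₁ = 15.917 − 20 = -4.083 million.

-4.083 million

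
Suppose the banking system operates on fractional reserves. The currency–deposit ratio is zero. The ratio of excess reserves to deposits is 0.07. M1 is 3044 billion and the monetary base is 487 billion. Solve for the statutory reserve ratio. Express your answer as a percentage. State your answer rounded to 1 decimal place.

9.0%

Using m = M/MB = 3044/487 ≈ 6.250513. Since m = (1 + c)/(c + rr + e), the denominator satisfies c + rr + e = (1 + c)/m = (1 + 0) / 6.250513 ≈ 0.159987.
With c = 0 and e = 0.07, the statutory reserve ratio is 0.159987 − 0 − 0.07 = 0.089987.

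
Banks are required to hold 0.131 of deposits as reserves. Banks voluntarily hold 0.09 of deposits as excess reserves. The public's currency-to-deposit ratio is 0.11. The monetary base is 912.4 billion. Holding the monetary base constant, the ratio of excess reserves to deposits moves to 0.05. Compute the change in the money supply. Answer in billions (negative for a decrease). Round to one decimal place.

420.6 billion

Initially m₁ = (1 + 0.11) / (0.131 + 0.09 + 0.11) ≈ 3.35347, so M₁ = 3.35347 × 912.4 ≈ 3059.706 billion.
After the change m₂ = (1 + 0.11) / (0.131 + 0.05 + 0.11) ≈ 3.81443, so M₂ = 3.81443 × 912.4 ≈ 3480.2859 billion.
ΔM = M₂ − M₁ = 3480.2859 − 3059.706 = 420.5799 billion.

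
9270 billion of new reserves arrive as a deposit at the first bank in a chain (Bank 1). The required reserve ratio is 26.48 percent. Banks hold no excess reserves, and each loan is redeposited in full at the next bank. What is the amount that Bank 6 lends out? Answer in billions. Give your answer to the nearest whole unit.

Each bank lends a fraction (1 − rr) = 0.7352 of the deposit it receives, so Bank 6 receives 9270·0.7352^5 and lends 9270·0.7352^6 ≈ 1463.9044 billion.

1464 billion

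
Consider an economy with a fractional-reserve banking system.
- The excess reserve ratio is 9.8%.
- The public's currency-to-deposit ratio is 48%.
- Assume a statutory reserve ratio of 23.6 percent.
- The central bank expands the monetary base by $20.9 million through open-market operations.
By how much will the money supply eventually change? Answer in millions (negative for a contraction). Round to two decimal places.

The money multiplier is m = (1 + c) / (rr + e + c) = (1 + 0.48) / (0.236 + 0.098 + 0.48) ≈ 1.81818.
The purchase adds 20.9 million of base, so ΔM = m × ΔMB = 1.81818 × (+20.9) ≈ 38 million.

$38.00 million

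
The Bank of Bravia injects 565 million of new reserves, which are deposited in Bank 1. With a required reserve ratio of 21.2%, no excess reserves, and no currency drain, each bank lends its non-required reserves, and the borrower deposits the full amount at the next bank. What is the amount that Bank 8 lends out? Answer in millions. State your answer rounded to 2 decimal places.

Each bank lends a fraction (1 − rr) = 0.7880 of the deposit it receives, so Bank 8 receives 565·0.7880^7 and lends 565·0.7880^8 ≈ 83.9959 million.

84.00 million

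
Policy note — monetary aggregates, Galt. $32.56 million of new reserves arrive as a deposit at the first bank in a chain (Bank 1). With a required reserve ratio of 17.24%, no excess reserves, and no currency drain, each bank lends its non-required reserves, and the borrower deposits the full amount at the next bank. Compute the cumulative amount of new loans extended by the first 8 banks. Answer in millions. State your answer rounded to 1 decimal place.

Bank i lends (1 − rr)^i of the original deposit: Bank 1 lends 32.56·0.8276 ≈ 26.9467, Bank 2 lends 32.56·0.8276² ≈ 22.3011, and so on.
Summing a geometric series: total = 32.56·[0.8276·(1 − 0.8276^8) / (1 − 0.8276)] ≈ 121.9052 million.

$121.9 million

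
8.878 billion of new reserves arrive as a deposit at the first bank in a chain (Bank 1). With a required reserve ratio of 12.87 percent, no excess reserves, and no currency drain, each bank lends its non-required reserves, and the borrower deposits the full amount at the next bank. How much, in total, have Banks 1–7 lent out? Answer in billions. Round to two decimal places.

Bank i lends (1 − rr)^i of the original deposit: Bank 1 lends 8.878·0.8713 ≈ 7.7354, Bank 2 lends 8.878·0.8713² ≈ 6.7399, and so on.
Summing a geometric series: total = 8.878·[0.8713·(1 − 0.8713^7) / (1 − 0.8713)] ≈ 37.1913 billion.

37.19 billion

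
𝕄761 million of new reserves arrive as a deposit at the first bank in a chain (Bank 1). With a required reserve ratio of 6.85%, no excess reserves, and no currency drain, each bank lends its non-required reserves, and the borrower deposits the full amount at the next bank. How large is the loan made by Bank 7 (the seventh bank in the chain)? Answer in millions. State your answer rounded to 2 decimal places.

𝕄463.09 million

Each bank lends a fraction (1 − rr) = 0.9315 of the deposit it receives, so Bank 7 receives 761·0.9315^6 and lends 761·0.9315^7 ≈ 463.0892 million.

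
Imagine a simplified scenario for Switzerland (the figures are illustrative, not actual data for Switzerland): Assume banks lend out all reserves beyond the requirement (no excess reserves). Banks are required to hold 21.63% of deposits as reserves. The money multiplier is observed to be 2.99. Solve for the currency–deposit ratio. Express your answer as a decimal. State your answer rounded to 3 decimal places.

Using m = 2.99. From m = (1 + c)/(c + rr + e), rearranging gives 1 + c = m·(c + rr + e), so c·(1 − m) = m·(rr + e) − 1.
Hence c = [m·(rr + e) − 1]/(1 − m) = [2.99 × (0.2163 + 0) − 1] / (1 − 2.99) ≈ 0.177519.

0.178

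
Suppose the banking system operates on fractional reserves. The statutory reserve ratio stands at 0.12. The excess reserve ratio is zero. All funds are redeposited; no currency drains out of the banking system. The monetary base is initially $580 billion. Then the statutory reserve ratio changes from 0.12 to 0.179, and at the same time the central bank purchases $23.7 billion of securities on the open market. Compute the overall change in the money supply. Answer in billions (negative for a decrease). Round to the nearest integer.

-1461 billion

Before: m₁ = 1 / (0.12) ≈ 8.3333, MB₁ = 580, so M₁ = 8.3333 × 580 = 4833.314 billion.
After: m₂ = 1 / (0.179) ≈ 5.5866, MB₂ = 580 + 23.7 = 603.7, so M₂ = 5.5866 × 603.7 ≈ 3372.6304 billion.
ΔM = M₂ − M₁ = 3372.6304 − 4833.314 = -1460.6836 billion.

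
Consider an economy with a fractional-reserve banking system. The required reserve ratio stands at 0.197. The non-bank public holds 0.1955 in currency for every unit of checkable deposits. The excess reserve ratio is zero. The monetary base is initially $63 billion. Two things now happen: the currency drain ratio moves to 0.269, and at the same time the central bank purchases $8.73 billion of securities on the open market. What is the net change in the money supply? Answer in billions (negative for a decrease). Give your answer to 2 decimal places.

$3.44 billion

Before: m₁ = (1 + 0.1955) / (0.197 + 0.1955) ≈ 3.04586, MB₁ = 63, so M₁ = 3.04586 × 63 ≈ 191.8892 billion.
After: m₂ = (1 + 0.269) / (0.197 + 0.269) ≈ 2.72318, MB₂ = 63 + 8.73 = 71.73, so M₂ = 2.72318 × 71.73 ≈ 195.3337 billion.
ΔM = M₂ − M₁ = 195.3337 − 191.8892 = 3.4445 billion.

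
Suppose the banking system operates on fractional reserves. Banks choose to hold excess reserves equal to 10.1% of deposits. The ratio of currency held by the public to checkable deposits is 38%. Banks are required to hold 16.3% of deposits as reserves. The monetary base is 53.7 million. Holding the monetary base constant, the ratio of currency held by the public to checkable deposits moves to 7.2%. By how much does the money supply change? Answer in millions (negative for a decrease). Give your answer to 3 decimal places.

56.257 million

Initially m₁ = (1 + 0.38) / (0.163 + 0.101 + 0.38) ≈ 2.142857, so M₁ = 2.142857 × 53.7 ≈ 115.0714 million.
After the change m₂ = (1 + 0.072) / (0.163 + 0.101 + 0.072) ≈ 3.190476, so M₂ = 3.190476 × 53.7 ≈ 171.3286 million.
ΔM = M₂ − M₁ = 171.3286 − 115.0714 = 56.2572 million.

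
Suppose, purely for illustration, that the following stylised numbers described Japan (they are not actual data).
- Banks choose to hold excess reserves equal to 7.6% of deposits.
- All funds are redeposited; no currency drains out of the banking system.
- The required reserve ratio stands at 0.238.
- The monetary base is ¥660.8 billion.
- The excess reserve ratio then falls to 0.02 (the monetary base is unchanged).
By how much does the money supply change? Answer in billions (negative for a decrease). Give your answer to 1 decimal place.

¥456.8 billion

Initially m₁ = 1 / (0.238 + 0.076) ≈ 3.18471, so M₁ = 3.18471 × 660.8 ≈ 2104.4564 billion.
After the change m₂ = 1 / (0.238 + 0.02) ≈ 3.87597, so M₂ = 3.87597 × 660.8 ≈ 2561.241 billion.
ΔM = M₂ − M₁ = 2561.241 − 2104.4564 = 456.7846 billion.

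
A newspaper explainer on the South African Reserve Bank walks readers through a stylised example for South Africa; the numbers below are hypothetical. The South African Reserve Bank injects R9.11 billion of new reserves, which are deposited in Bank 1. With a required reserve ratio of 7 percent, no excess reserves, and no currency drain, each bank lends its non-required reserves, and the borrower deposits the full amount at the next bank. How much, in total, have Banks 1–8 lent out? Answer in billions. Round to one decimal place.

Bank i lends (1 − rr)^i of the original deposit: Bank 1 lends 9.11·0.9300 = 8.4723, Bank 2 lends 9.11·0.9300² ≈ 7.8792, and so on.
Summing a geometric series: total = 9.11·[0.9300·(1 − 0.9300^8) / (1 − 0.9300)] ≈ 53.3051 billion.

R53.3 billion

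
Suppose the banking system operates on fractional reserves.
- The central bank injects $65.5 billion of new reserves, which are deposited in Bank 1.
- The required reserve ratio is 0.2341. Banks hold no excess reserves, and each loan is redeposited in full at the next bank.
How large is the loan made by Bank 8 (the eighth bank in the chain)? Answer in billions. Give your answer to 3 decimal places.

$7.756 billion

Each bank lends a fraction (1 − rr) = 0.7659 of the deposit it receives, so Bank 8 receives 65.5·0.7659^7 and lends 65.5·0.7659^8 ≈ 7.7556 billion.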